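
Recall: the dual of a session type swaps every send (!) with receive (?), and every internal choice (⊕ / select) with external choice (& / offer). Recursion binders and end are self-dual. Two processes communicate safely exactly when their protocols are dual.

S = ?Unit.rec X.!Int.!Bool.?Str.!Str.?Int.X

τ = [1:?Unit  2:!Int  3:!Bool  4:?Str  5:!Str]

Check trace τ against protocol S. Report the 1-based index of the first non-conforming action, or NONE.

NONE

[1] ?Unit  match  residual = rec X.…
[2] !Int  match  residual = !Bool.?Str.!Str.?Int.rec X.…
[3] !Bool  match  residual = ?Str.!Str.?Int.rec X.…
[4] ?Str  match  residual = !Str.?Int.rec X.…
[5] !Str  match  residual = ?Int.rec X.…
τ conforms to S (length 5)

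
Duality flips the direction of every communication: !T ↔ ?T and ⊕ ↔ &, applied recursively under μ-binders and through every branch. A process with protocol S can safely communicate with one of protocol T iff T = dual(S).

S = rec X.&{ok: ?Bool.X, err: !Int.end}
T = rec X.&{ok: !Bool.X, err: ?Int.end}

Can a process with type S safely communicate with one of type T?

NO

rec X vs rec X  ✓ (binder kept)
  &{ok,err} vs &{ok,err}  ✗ choice polarity not flipped — not dual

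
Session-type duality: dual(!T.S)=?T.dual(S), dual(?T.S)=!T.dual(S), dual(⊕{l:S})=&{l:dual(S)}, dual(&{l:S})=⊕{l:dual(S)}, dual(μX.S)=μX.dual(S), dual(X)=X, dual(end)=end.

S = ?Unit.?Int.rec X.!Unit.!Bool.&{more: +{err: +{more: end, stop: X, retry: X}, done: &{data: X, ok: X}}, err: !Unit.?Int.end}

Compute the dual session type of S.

!Unit.!Int.rec X.?Unit.?Bool.+{more: &{err: &{more: end, stop: X, retry: X}, done: +{data: X, ok: X}}, err: ?Unit.!Int.end}

?Unit → !Unit
  ?Int → !Int
    rec X → rec X  (rec unchanged)
      !Unit → ?Unit
        !Bool → ?Bool
          &{more,err} → +{more,err}  (offer→select)
            case more:
              +{err,done} → &{err,done}  (⊕→&)
                case err:
                  +{more,stop,retry} → &{more,stop,retry}  (⊕→&)
                    case more:
                      end self-dual
                    case stop:
                      X self-dual
                    case retry:
                      X self-dual
                case done:
                  &{data,ok} → +{data,ok}  (offer→select)
                    case data:
                      X self-dual
                    case ok:
                      X self-dual
            case err:
              !Unit → ?Unit
                ?Int → !Int
                  end self-dual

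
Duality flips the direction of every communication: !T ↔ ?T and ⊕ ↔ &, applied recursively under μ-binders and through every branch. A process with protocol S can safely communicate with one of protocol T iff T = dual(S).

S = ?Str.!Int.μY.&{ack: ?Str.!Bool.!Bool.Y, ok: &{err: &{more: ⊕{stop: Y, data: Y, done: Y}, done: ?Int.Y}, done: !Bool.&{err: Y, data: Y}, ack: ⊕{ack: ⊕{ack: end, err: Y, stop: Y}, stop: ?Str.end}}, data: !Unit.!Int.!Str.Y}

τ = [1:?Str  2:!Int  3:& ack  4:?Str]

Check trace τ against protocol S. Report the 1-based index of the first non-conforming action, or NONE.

step 1: ?Str  match  now at !Int.μY.…
step 2: !Int  match  now at μY.…
step 3: & ack  match  now at ?Str.!Bool.!Bool.μY.…
step 4: ?Str  match  now at !Bool.!Bool.μY.…
τ conforms to S (length 4)

NONE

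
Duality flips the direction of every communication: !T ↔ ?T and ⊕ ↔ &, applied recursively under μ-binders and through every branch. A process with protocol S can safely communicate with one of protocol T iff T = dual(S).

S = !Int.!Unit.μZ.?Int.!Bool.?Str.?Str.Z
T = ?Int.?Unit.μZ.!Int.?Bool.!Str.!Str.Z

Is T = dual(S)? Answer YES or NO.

!Int vs ?Int  ok
  !Unit vs ?Unit  ok
    μZ vs μZ  ok (binder kept)
      ?Int vs !Int  ok
        !Bool vs ?Bool  ok
          ?Str vs !Str  ok
            ?Str vs !Str  ok
              Z vs Z  ok

YES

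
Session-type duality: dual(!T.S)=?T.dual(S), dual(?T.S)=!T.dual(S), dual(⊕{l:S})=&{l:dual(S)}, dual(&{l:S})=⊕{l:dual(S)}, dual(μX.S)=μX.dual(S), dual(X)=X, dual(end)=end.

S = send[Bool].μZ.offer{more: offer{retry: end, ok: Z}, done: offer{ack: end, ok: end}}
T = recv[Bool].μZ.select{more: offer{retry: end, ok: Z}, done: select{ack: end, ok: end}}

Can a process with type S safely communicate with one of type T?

send[Bool] ‖ recv[Bool]  match
  μZ ‖ μZ  match (binder kept)
    offer{more,done} ‖ select{more,done}  match same labels
      [more]
        offer{retry,ok} ‖ offer{retry,ok}  ✗ choice polarity not flipped — not dual

NO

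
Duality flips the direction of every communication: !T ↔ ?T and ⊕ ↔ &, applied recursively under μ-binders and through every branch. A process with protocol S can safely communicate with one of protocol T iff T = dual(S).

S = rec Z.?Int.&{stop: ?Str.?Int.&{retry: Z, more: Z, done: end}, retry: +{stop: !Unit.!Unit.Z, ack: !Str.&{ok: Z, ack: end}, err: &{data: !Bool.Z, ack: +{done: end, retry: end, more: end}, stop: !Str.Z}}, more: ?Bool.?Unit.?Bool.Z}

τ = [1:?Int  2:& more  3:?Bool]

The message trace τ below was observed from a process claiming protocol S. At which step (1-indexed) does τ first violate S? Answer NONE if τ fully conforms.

@1 ?Int  ✓  now at &{stop: ?Str.?Int.&{retry: rec Z.…, more: rec Z.…, done: end}, retry: +{stop: !Unit.!Unit.rec Z.…, ack: !Str.&{ok: rec Z.…, ack: end}, err: &{data: !Bool.rec Z.…, ack: +{done: end, retry: end, more: end}, stop: !Str.rec Z.…}}, more: ?Bool.?Unit.?Bool.rec Z.…}
@2 & more  ✓  now at ?Bool.?Unit.?Bool.rec Z.…
@3 ?Bool  ✓  now at ?Unit.?Bool.rec Z.…
all 3 steps conform

NONE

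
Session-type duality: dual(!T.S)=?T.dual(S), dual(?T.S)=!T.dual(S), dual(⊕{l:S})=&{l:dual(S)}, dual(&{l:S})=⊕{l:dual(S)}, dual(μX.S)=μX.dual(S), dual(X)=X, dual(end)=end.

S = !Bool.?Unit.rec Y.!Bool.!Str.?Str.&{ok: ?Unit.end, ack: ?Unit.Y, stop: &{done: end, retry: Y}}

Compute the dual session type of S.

?Bool.!Unit.rec Y.?Bool.?Str.!Str.+{ok: !Unit.end, ack: !Unit.Y, stop: +{done: end, retry: Y}}

!Bool → ?Bool
  ?Unit → !Unit
    rec Y → rec Y  (μ self-dual)
      !Bool → ?Bool
        !Str → ?Str
          ?Str → !Str
            &{ok,ack,stop} → +{ok,ack,stop}  (&→⊕)
              • ok:
                ?Unit → !Unit
                  dual(end) = end
              • ack:
                ?Unit → !Unit
                  dual(Y) = Y
              • stop:
                &{done,retry} → +{done,retry}  (&→⊕)
                  • done:
                    dual(end) = end
                  • retry:
                    dual(Y) = Y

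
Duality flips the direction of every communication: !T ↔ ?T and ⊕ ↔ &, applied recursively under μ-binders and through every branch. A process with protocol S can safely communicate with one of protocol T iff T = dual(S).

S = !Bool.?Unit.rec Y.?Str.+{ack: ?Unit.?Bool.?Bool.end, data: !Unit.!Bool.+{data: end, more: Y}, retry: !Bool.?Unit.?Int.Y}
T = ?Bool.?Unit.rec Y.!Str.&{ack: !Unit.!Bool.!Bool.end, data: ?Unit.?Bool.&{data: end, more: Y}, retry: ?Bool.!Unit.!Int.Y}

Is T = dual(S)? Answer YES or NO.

NO

!Bool | ?Bool  ok
  ?Unit | ?Unit  ✗ same direction on both sides — not dual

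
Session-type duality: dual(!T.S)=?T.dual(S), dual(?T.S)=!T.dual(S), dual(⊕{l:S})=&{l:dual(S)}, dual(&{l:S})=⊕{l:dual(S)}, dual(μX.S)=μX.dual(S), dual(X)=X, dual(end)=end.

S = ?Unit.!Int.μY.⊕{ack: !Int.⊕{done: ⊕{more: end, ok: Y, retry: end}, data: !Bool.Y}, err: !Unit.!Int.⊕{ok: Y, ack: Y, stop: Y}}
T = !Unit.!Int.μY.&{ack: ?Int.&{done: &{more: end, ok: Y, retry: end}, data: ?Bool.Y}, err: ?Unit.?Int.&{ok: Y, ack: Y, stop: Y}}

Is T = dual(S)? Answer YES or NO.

?Unit | !Unit  match
  !Int | !Int  ✗ same direction on both sides — not dual

NO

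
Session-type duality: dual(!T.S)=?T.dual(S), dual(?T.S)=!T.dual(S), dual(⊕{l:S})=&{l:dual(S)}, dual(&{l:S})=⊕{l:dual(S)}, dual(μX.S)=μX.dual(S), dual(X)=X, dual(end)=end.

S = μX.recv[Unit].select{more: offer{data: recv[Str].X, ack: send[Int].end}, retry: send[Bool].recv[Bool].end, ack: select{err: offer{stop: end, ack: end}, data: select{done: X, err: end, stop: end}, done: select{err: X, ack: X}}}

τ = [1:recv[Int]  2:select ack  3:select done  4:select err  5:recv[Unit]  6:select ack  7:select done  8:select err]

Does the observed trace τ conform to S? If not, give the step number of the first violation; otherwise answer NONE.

1

[1] got recv[Int], protocol expects recv[Unit]  ✗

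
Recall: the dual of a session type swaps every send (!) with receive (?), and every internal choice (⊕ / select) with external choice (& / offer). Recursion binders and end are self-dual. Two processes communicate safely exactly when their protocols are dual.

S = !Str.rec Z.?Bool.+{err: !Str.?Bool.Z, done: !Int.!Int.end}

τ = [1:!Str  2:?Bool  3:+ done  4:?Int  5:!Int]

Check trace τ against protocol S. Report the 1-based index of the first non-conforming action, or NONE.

4

[1] !Str  ok  state: rec Z.…
[2] ?Bool  ok  state: +{err: !Str.?Bool.rec Z.…, done: !Int.!Int.end}
[3] + done  ok  state: !Int.!Int.end
[4] got ?Int, protocol expects !Int  ✗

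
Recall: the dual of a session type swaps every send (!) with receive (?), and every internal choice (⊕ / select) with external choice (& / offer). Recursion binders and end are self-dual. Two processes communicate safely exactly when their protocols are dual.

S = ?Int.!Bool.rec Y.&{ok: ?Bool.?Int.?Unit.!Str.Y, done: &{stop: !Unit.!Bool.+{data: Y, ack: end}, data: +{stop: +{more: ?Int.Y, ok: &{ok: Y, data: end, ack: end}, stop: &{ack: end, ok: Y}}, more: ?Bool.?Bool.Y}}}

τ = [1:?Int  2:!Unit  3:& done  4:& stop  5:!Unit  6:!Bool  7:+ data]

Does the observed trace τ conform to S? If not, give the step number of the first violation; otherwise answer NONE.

2

step 1: ?Int  match  residual = !Bool.rec Y.…
step 2: got !Unit, protocol expects !Bool  ✗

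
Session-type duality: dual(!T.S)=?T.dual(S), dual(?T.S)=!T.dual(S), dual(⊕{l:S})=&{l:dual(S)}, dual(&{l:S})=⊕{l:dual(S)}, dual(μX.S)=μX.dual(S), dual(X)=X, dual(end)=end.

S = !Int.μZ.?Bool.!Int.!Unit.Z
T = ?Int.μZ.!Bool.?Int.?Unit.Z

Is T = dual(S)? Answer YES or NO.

!Int | ?Int  ok
  μZ | μZ  ok (rec unchanged)
    ?Bool | !Bool  ok
      !Int | ?Int  ok
        !Unit | ?Unit  ok
          Z | Z  ok

YES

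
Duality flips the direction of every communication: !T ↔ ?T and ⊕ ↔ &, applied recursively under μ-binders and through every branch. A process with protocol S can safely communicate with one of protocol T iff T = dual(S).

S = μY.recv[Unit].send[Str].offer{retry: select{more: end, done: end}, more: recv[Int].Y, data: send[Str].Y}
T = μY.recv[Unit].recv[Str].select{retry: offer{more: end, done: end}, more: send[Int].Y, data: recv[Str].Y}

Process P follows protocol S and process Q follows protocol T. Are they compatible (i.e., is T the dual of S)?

NO

μY | μY  match (rec unchanged)
  recv[Unit] | recv[Unit]  ✗ same direction on both sides — not dual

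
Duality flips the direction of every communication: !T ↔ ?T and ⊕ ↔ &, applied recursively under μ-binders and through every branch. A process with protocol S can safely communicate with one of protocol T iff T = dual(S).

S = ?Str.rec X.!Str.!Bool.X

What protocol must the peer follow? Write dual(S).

?Str ↦ !Str
  rec X ↦ rec X  (μ self-dual)
    !Str ↦ ?Str
      !Bool ↦ ?Bool
        X self-dual

!Str.rec X.?Str.?Bool.X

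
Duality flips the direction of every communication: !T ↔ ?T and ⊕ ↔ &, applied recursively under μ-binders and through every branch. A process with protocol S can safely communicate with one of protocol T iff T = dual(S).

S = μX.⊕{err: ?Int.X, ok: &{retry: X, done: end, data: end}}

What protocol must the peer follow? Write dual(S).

μX.&{err: !Int.X, ok: ⊕{retry: X, done: end, data: end}}

μX ↦ μX  (rec unchanged)
  ⊕{err,ok} ↦ &{err,ok}  (select→offer)
    [err]
      ?Int ↦ !Int
        X self-dual
    [ok]
      &{retry,done,data} ↦ ⊕{retry,done,data}  (&→⊕)
        [retry]
          X self-dual
        [done]
          end self-dual
        [data]
          end self-dual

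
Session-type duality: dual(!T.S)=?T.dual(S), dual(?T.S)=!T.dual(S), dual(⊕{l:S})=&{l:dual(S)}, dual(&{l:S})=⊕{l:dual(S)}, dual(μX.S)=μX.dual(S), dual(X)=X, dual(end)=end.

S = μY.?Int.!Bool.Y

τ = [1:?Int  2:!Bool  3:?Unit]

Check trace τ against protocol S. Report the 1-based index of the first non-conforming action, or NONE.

3

[1] ?Int  ✓  now at !Bool.μY.…
[2] !Bool  ✓  now at μY.…
[3] got ?Unit, protocol expects ?Int  ✗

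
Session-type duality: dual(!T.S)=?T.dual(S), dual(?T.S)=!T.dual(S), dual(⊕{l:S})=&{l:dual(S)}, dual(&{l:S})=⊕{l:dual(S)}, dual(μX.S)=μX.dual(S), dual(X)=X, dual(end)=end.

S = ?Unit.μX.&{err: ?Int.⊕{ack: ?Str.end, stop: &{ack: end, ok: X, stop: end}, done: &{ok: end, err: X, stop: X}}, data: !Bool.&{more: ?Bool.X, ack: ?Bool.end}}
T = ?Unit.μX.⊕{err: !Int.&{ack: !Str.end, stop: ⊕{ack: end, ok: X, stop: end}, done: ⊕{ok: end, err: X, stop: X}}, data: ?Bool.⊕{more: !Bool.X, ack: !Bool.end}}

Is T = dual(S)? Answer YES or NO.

NO

?Unit ‖ ?Unit  ✗ same direction on both sides — not dual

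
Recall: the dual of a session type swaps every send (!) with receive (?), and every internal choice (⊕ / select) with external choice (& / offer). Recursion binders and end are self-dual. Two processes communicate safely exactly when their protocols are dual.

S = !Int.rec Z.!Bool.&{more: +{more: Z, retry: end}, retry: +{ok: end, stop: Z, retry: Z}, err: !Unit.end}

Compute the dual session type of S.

?Int.rec Z.?Bool.+{more: &{more: Z, retry: end}, retry: &{ok: end, stop: Z, retry: Z}, err: ?Unit.end}

!Int = ?Int
  rec Z = rec Z  (binder kept)
    !Bool = ?Bool
      &{more,retry,err} = +{more,retry,err}  (external→internal)
        case more:
          +{more,retry} = &{more,retry}  (select→offer)
            case more:
              Z self-dual
            case retry:
              end self-dual
        case retry:
          +{ok,stop,retry} = &{ok,stop,retry}  (select→offer)
            case ok:
              end self-dual
            case stop:
              Z self-dual
            case retry:
              Z self-dual
        case err:
          !Unit = ?Unit
            end self-dual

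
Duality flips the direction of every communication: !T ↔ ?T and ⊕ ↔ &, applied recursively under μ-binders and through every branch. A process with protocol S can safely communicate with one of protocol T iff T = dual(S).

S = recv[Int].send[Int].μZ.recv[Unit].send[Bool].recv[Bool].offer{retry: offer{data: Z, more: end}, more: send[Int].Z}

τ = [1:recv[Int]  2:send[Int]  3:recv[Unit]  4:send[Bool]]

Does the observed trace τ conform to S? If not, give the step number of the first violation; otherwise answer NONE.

[1] recv[Int]  ✓  residual = send[Int].μZ.…
[2] send[Int]  ✓  residual = μZ.…
[3] recv[Unit]  ✓  residual = send[Bool].recv[Bool].offer{retry: offer{data: μZ.…, more: end}, more: send[Int].μZ.…}
[4] send[Bool]  ✓  residual = recv[Bool].offer{retry: offer{data: μZ.…, more: end}, more: send[Int].μZ.…}
all 4 steps conform

NONE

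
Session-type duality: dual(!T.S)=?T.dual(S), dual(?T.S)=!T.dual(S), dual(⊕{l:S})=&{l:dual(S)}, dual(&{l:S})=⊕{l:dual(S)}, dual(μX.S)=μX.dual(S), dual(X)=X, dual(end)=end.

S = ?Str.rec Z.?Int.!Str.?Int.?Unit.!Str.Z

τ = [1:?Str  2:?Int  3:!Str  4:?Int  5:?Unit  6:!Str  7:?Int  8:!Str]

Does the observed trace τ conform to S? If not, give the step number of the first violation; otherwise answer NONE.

[1] ?Str  ok  state: rec Z.…
[2] ?Int  ok  state: !Str.?Int.?Unit.!Str.rec Z.…
[3] !Str  ok  state: ?Int.?Unit.!Str.rec Z.…
[4] ?Int  ok  state: ?Unit.!Str.rec Z.…
[5] ?Unit  ok  state: !Str.rec Z.…
[6] !Str  ok  state: rec Z.…
[7] ?Int  ok  state: !Str.?Int.?Unit.!Str.rec Z.…
[8] !Str  ok  state: ?Int.?Unit.!Str.rec Z.…
τ conforms to S (length 8)

NONE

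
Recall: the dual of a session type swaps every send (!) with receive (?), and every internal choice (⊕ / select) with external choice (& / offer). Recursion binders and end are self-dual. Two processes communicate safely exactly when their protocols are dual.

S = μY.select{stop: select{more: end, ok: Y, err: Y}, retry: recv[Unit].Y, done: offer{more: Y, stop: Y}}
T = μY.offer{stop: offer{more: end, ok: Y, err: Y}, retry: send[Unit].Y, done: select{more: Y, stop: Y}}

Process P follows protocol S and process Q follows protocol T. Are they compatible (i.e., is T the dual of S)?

YES

μY ‖ μY  match (binder kept)
  select{stop,retry,done} ‖ offer{stop,retry,done}  match labels match
    [stop]
      select{more,ok,err} ‖ offer{more,ok,err}  match labels match
        [more]
          end ‖ end  match
        [ok]
          Y ‖ Y  match
        [err]
          Y ‖ Y  match
    [retry]
      recv[Unit] ‖ send[Unit]  match
        Y ‖ Y  match
    [done]
      offer{more,stop} ‖ select{more,stop}  match labels match
        [more]
          Y ‖ Y  match
        [stop]
          Y ‖ Y  match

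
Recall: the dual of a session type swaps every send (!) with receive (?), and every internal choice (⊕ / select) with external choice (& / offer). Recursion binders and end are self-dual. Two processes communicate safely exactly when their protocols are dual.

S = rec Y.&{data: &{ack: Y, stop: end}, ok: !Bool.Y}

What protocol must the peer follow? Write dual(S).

rec Y.+{data: +{ack: Y, stop: end}, ok: ?Bool.Y}

rec Y ↦ rec Y  (μ self-dual)
  &{data,ok} ↦ +{data,ok}  (external→internal)
    [data]
      &{ack,stop} ↦ +{ack,stop}  (external→internal)
        [ack]
          Y self-dual
        [stop]
          end self-dual
    [ok]
      !Bool ↦ ?Bool
        Y self-dual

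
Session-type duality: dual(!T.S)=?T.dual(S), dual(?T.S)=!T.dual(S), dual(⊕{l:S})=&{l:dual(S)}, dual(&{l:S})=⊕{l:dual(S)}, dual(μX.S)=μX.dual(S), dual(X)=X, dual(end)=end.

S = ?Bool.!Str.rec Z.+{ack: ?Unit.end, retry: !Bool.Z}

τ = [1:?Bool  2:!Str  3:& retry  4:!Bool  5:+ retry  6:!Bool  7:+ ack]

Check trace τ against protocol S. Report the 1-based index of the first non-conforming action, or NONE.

3

[1] ?Bool  match  cont: !Str.rec Z.…
[2] !Str  match  cont: rec Z.…
[3] got & retry, protocol expects + ack or + retry  ✗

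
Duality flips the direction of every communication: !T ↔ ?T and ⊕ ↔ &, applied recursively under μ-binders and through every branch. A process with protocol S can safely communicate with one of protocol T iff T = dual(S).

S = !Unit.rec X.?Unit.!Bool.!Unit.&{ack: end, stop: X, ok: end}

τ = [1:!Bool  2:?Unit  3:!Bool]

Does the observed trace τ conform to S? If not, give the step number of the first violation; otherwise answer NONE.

1

step 1: got !Bool, protocol expects !Unit  ✗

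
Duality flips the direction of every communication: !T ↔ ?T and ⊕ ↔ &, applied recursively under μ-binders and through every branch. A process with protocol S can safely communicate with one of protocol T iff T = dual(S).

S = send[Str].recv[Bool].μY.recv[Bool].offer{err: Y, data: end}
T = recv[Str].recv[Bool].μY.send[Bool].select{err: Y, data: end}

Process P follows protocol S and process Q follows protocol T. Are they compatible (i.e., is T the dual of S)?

send[Str] | recv[Str]  ok
  recv[Bool] | recv[Bool]  ✗ same direction on both sides — not dual

NO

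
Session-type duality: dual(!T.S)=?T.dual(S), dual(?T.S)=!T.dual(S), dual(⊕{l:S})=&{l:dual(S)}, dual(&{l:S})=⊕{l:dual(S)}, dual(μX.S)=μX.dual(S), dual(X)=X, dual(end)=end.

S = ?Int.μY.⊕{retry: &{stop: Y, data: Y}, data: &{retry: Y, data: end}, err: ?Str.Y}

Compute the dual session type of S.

!Int.μY.&{retry: ⊕{stop: Y, data: Y}, data: ⊕{retry: Y, data: end}, err: !Str.Y}

?Int = !Int
  μY = μY  (μ self-dual)
    ⊕{retry,data,err} = &{retry,data,err}  (select→offer)
      • retry:
        &{stop,data} = ⊕{stop,data}  (&→⊕)
          • stop:
            Y self-dual
          • data:
            Y self-dual
      • data:
        &{retry,data} = ⊕{retry,data}  (&→⊕)
          • retry:
            Y self-dual
          • data:
            end self-dual
      • err:
        ?Str = !Str
          Y self-dual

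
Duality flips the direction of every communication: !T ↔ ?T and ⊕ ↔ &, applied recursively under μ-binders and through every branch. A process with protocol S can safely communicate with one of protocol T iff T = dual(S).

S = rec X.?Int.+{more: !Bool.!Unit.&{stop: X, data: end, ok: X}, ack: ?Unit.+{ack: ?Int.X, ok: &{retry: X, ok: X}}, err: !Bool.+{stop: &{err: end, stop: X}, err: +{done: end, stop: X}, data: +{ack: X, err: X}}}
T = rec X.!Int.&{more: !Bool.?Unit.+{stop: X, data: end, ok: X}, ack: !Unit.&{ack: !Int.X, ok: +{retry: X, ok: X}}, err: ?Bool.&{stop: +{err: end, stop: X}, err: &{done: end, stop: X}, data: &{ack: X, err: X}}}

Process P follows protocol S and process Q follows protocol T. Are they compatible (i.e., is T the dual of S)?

rec X vs rec X  ✓ (μ self-dual)
  ?Int vs !Int  ✓
    +{more,ack,err} vs &{more,ack,err}  ✓ labels match
      case more:
        !Bool vs !Bool  ✗ same direction on both sides — not dual

NO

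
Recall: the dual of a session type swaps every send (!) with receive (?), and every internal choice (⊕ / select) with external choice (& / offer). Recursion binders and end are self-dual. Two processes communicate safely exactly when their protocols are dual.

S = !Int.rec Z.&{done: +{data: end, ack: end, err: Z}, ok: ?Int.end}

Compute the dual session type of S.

!Int ↦ ?Int
  rec Z ↦ rec Z  (μ self-dual)
    &{done,ok} ↦ +{done,ok}  (external→internal)
      • done:
        +{data,ack,err} ↦ &{data,ack,err}  (⊕→&)
          • data:
            dual(end) = end
          • ack:
            dual(end) = end
          • err:
            dual(Z) = Z
      • ok:
        ?Int ↦ !Int
          dual(end) = end

?Int.rec Z.+{done: &{data: end, ack: end, err: Z}, ok: !Int.end}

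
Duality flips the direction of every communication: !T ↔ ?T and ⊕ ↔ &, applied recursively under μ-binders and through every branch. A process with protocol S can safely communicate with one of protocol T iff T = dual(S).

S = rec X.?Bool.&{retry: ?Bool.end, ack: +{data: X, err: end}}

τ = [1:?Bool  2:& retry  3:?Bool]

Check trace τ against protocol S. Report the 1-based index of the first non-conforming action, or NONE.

NONE

step 1: ?Bool  match  now at &{retry: ?Bool.end, ack: +{data: rec X.…, err: end}}
step 2: & retry  match  now at ?Bool.end
step 3: ?Bool  match  now at end
τ conforms to S (length 3)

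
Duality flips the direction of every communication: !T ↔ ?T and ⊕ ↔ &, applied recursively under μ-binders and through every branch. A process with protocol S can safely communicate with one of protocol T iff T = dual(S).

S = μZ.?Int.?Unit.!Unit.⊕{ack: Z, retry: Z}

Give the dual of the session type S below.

μZ.!Int.!Unit.?Unit.&{ack: Z, retry: Z}

μZ = μZ  (binder kept)
  ?Int = !Int
    ?Unit = !Unit
      !Unit = ?Unit
        ⊕{ack,retry} = &{ack,retry}  (select→offer)
          [ack]
            dual(Z) = Z
          [retry]
            dual(Z) = Z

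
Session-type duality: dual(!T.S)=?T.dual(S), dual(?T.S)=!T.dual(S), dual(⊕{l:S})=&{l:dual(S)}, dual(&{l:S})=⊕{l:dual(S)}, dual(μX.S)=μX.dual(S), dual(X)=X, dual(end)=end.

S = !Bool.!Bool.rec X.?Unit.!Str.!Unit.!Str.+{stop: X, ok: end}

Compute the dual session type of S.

?Bool.?Bool.rec X.!Unit.?Str.?Unit.?Str.&{stop: X, ok: end}

!Bool → ?Bool
  !Bool → ?Bool
    rec X → rec X  (μ self-dual)
      ?Unit → !Unit
        !Str → ?Str
          !Unit → ?Unit
            !Str → ?Str
              +{stop,ok} → &{stop,ok}  (select→offer)
                • stop:
                  dual(X) = X
                • ok:
                  dual(end) = end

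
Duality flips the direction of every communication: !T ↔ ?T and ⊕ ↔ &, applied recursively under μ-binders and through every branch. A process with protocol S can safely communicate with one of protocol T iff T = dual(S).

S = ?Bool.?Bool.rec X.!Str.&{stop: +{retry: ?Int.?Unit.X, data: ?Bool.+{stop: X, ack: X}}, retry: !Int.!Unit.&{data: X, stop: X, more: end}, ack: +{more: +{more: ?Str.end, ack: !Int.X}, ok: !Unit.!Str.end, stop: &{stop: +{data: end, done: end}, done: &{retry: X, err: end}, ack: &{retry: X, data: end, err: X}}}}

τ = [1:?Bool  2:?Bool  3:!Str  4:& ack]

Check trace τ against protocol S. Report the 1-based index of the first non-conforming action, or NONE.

@1 ?Bool  ok  now at ?Bool.rec X.…
@2 ?Bool  ok  now at rec X.…
@3 !Str  ok  now at &{stop: +{retry: ?Int.?Unit.rec X.…, data: ?Bool.+{stop: rec X.…, ack: rec X.…}}, retry: !Int.!Unit.&{data: rec X.…, stop: rec X.…, more: end}, ack: +{more: +{more: ?Str.end, ack: !Int.rec X.…}, ok: !Unit.!Str.end, stop: &{stop: +{data: end, done: end}, done: &{retry: rec X.…, err: end}, ack: &{retry: rec X.…, data: end, err: rec X.…}}}}
@4 & ack  ok  now at +{more: +{more: ?Str.end, ack: !Int.rec X.…}, ok: !Unit.!Str.end, stop: &{stop: +{data: end, done: end}, done: &{retry: rec X.…, err: end}, ack: &{retry: rec X.…, data: end, err: rec X.…}}}
all 4 steps conform

NONE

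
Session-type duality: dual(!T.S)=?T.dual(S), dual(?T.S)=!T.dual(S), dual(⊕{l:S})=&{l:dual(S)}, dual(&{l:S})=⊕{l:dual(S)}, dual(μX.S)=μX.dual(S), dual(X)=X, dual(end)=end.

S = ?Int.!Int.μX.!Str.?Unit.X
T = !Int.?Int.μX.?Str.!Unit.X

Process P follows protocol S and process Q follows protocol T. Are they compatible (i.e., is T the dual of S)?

?Int | !Int  match
  !Int | ?Int  match
    μX | μX  match (μ self-dual)
      !Str | ?Str  match
        ?Unit | !Unit  match
          X | X  match

YES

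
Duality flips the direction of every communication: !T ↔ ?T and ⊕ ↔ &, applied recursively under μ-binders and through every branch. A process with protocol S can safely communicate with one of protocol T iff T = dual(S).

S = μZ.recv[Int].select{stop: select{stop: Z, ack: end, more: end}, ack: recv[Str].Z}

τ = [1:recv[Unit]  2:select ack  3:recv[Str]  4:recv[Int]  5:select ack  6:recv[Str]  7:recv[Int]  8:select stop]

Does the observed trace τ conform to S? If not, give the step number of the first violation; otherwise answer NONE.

@1 got recv[Unit], protocol expects recv[Int]  ✗

1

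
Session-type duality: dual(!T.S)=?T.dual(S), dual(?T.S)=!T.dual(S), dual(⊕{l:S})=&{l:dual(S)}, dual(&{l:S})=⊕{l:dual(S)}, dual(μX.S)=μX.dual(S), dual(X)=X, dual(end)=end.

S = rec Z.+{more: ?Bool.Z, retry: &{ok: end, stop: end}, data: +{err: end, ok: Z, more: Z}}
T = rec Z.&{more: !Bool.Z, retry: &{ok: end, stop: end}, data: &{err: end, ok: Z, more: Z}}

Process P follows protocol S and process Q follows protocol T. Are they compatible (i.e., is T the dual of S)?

rec Z vs rec Z  match (μ self-dual)
  +{more,retry,data} vs &{more,retry,data}  match label sets agree
    [more]
      ?Bool vs !Bool  match
        Z vs Z  match
    [retry]
      &{ok,stop} vs &{ok,stop}  ✗ choice polarity not flipped — not dual

NO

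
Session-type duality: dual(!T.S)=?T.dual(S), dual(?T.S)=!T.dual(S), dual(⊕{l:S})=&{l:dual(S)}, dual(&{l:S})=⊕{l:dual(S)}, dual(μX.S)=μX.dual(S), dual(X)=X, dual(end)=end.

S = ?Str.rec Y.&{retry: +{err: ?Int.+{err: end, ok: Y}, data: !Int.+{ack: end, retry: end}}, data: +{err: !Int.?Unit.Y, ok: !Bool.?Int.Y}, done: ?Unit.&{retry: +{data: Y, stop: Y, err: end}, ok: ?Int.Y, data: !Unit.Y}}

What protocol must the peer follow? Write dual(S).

!Str.rec Y.+{retry: &{err: !Int.&{err: end, ok: Y}, data: ?Int.&{ack: end, retry: end}}, data: &{err: ?Int.!Unit.Y, ok: ?Bool.!Int.Y}, done: !Unit.+{retry: &{data: Y, stop: Y, err: end}, ok: !Int.Y, data: ?Unit.Y}}

?Str ↦ !Str
  rec Y ↦ rec Y  (μ self-dual)
    &{retry,data,done} ↦ +{retry,data,done}  (external→internal)
      • retry:
        +{err,data} ↦ &{err,data}  (internal→external)
          • err:
            ?Int ↦ !Int
              +{err,ok} ↦ &{err,ok}  (internal→external)
                • err:
                  dual(end) = end
                • ok:
                  dual(Y) = Y
          • data:
            !Int ↦ ?Int
              +{ack,retry} ↦ &{ack,retry}  (internal→external)
                • ack:
                  dual(end) = end
                • retry:
                  dual(end) = end
      • data:
        +{err,ok} ↦ &{err,ok}  (internal→external)
          • err:
            !Int ↦ ?Int
              ?Unit ↦ !Unit
                dual(Y) = Y
          • ok:
            !Bool ↦ ?Bool
              ?Int ↦ !Int
                dual(Y) = Y
      • done:
        ?Unit ↦ !Unit
          &{retry,ok,data} ↦ +{retry,ok,data}  (external→internal)
            • retry:
              +{data,stop,err} ↦ &{data,stop,err}  (internal→external)
                • data:
                  dual(Y) = Y
                • stop:
                  dual(Y) = Y
                • err:
                  dual(end) = end
            • ok:
              ?Int ↦ !Int
                dual(Y) = Y
            • data:
              !Unit ↦ ?Unit
                dual(Y) = Y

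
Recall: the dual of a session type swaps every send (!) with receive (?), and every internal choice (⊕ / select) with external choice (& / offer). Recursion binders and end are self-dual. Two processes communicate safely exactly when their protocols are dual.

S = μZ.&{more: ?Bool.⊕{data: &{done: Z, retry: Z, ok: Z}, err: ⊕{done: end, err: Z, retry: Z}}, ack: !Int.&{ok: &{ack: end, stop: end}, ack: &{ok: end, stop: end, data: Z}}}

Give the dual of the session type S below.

μZ.⊕{more: !Bool.&{data: ⊕{done: Z, retry: Z, ok: Z}, err: &{done: end, err: Z, retry: Z}}, ack: ?Int.⊕{ok: ⊕{ack: end, stop: end}, ack: ⊕{ok: end, stop: end, data: Z}}}

μZ → μZ  (rec unchanged)
  &{more,ack} → ⊕{more,ack}  (&→⊕)
    • more:
      ?Bool → !Bool
        ⊕{data,err} → &{data,err}  (⊕→&)
          • data:
            &{done,retry,ok} → ⊕{done,retry,ok}  (&→⊕)
              • done:
                Z self-dual
              • retry:
                Z self-dual
              • ok:
                Z self-dual
          • err:
            ⊕{done,err,retry} → &{done,err,retry}  (⊕→&)
              • done:
                end self-dual
              • err:
                Z self-dual
              • retry:
                Z self-dual
    • ack:
      !Int → ?Int
        &{ok,ack} → ⊕{ok,ack}  (&→⊕)
          • ok:
            &{ack,stop} → ⊕{ack,stop}  (&→⊕)
              • ack:
                end self-dual
              • stop:
                end self-dual
          • ack:
            &{ok,stop,data} → ⊕{ok,stop,data}  (&→⊕)
              • ok:
                end self-dual
              • stop:
                end self-dual
              • data:
                Z self-dual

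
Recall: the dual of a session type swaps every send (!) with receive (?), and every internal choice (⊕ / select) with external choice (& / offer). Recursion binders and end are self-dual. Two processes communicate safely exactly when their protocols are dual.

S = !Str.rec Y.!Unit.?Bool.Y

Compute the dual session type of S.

?Str.rec Y.?Unit.!Bool.Y

!Str → ?Str
  rec Y → rec Y  (binder kept)
    !Unit → ?Unit
      ?Bool → !Bool
        Y ↦ Y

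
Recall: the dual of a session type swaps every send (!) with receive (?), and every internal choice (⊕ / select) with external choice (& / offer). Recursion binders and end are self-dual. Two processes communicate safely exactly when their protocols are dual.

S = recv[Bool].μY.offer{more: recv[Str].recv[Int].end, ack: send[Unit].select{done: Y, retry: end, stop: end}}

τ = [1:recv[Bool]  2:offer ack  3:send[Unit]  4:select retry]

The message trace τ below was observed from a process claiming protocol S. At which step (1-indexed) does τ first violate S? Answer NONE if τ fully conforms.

step 1: recv[Bool]  ✓  now at μY.…
step 2: offer ack  ✓  now at send[Unit].select{done: μY.…, retry: end, stop: end}
step 3: send[Unit]  ✓  now at select{done: μY.…, retry: end, stop: end}
step 4: select retry  ✓  now at end
τ conforms to S (length 4)

NONE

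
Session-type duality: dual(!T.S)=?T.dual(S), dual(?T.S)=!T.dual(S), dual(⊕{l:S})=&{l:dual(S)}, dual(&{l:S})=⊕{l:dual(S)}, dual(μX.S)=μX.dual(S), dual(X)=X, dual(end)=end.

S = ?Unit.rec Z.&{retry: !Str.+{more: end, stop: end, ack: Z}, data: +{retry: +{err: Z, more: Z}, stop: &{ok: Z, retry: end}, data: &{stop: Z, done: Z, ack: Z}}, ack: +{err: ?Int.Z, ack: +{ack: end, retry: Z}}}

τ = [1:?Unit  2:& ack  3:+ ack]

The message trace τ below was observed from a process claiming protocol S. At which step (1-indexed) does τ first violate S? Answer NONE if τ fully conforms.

[1] ?Unit  match  now at rec Z.…
[2] & ack  match  now at +{err: ?Int.rec Z.…, ack: +{ack: end, retry: rec Z.…}}
[3] + ack  match  now at +{ack: end, retry: rec Z.…}
τ conforms to S (length 3)

NONE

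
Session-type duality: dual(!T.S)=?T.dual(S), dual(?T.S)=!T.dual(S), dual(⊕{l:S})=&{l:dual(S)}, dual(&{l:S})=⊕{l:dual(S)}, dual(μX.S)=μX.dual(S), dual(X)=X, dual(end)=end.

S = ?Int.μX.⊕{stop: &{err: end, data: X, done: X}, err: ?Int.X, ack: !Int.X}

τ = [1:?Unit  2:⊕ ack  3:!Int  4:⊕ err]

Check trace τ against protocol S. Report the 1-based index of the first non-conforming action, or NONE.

[1] got ?Unit, protocol expects ?Int  ✗

1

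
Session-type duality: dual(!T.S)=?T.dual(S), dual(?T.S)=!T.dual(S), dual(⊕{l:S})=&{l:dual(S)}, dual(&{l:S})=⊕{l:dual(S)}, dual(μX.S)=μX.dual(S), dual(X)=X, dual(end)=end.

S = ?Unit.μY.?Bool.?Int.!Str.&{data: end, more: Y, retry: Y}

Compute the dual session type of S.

?Unit → !Unit
  μY → μY  (μ self-dual)
    ?Bool → !Bool
      ?Int → !Int
        !Str → ?Str
          &{data,more,retry} → ⊕{data,more,retry}  (&→⊕)
            • data:
              dual(end) = end
            • more:
              dual(Y) = Y
            • retry:
              dual(Y) = Y

!Unit.μY.!Bool.!Int.?Str.⊕{data: end, more: Y, retry: Y}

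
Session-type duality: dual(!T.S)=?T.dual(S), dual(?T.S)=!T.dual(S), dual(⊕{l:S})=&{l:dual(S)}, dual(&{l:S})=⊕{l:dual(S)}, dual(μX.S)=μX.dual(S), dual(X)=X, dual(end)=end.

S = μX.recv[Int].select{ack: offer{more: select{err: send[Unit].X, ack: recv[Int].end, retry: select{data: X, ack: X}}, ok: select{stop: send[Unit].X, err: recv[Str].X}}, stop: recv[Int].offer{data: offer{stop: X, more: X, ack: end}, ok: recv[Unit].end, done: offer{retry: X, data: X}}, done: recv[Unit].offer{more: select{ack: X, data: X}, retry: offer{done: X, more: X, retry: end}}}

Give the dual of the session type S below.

μX = μX  (rec unchanged)
  recv[Int] = send[Int]
    select{ack,stop,done} = offer{ack,stop,done}  (internal→external)
      case ack:
        offer{more,ok} = select{more,ok}  (&→⊕)
          case more:
            select{err,ack,retry} = offer{err,ack,retry}  (internal→external)
              case err:
                send[Unit] = recv[Unit]
                  X ↦ X
              case ack:
                recv[Int] = send[Int]
                  end ↦ end
              case retry:
                select{data,ack} = offer{data,ack}  (internal→external)
                  case data:
                    X ↦ X
                  case ack:
                    X ↦ X
          case ok:
            select{stop,err} = offer{stop,err}  (internal→external)
              case stop:
                send[Unit] = recv[Unit]
                  X ↦ X
              case err:
                recv[Str] = send[Str]
                  X ↦ X
      case stop:
        recv[Int] = send[Int]
          offer{data,ok,done} = select{data,ok,done}  (&→⊕)
            case data:
              offer{stop,more,ack} = select{stop,more,ack}  (&→⊕)
                case stop:
                  X ↦ X
                case more:
                  X ↦ X
                case ack:
                  end ↦ end
            case ok:
              recv[Unit] = send[Unit]
                end ↦ end
            case done:
              offer{retry,data} = select{retry,data}  (&→⊕)
                case retry:
                  X ↦ X
                case data:
                  X ↦ X
      case done:
        recv[Unit] = send[Unit]
          offer{more,retry} = select{more,retry}  (&→⊕)
            case more:
              select{ack,data} = offer{ack,data}  (internal→external)
                case ack:
                  X ↦ X
                case data:
                  X ↦ X
            case retry:
              offer{done,more,retry} = select{done,more,retry}  (&→⊕)
                case done:
                  X ↦ X
                case more:
                  X ↦ X
                case retry:
                  end ↦ end

μX.send[Int].offer{ack: select{more: offer{err: recv[Unit].X, ack: send[Int].end, retry: offer{data: X, ack: X}}, ok: offer{stop: recv[Unit].X, err: send[Str].X}}, stop: send[Int].select{data: select{stop: X, more: X, ack: end}, ok: send[Unit].end, done: select{retry: X, data: X}}, done: send[Unit].select{more: offer{ack: X, data: X}, retry: select{done: X, more: X, retry: end}}}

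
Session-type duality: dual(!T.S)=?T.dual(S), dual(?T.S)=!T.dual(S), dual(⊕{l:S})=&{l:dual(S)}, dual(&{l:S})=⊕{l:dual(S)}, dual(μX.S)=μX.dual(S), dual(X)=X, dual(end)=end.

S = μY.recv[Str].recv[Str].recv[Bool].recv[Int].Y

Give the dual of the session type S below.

μY.send[Str].send[Str].send[Bool].send[Int].Y

μY ↦ μY  (μ self-dual)
  recv[Str] ↦ send[Str]
    recv[Str] ↦ send[Str]
      recv[Bool] ↦ send[Bool]
        recv[Int] ↦ send[Int]
          dual(Y) = Y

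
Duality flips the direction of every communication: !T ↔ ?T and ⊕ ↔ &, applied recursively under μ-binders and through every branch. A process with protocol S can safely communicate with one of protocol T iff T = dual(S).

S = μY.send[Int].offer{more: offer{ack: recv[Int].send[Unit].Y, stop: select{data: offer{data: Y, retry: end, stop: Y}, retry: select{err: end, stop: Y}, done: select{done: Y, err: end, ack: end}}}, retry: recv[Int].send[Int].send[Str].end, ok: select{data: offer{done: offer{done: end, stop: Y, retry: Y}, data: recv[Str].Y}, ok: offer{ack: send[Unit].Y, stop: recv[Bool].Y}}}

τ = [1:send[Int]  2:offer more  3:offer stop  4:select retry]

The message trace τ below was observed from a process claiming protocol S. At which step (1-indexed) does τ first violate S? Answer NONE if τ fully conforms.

NONE

step 1: send[Int]  ✓  state: offer{more: offer{ack: recv[Int].send[Unit].μY.…, stop: select{data: offer{data: μY.…, retry: end, stop: μY.…}, retry: select{err: end, stop: μY.…}, done: select{done: μY.…, err: end, ack: end}}}, retry: recv[Int].send[Int].send[Str].end, ok: select{data: offer{done: offer{done: end, stop: μY.…, retry: μY.…}, data: recv[Str].μY.…}, ok: offer{ack: send[Unit].μY.…, stop: recv[Bool].μY.…}}}
step 2: offer more  ✓  state: offer{ack: recv[Int].send[Unit].μY.…, stop: select{data: offer{data: μY.…, retry: end, stop: μY.…}, retry: select{err: end, stop: μY.…}, done: select{done: μY.…, err: end, ack: end}}}
step 3: offer stop  ✓  state: select{data: offer{data: μY.…, retry: end, stop: μY.…}, retry: select{err: end, stop: μY.…}, done: select{done: μY.…, err: end, ack: end}}
step 4: select retry  ✓  state: select{err: end, stop: μY.…}
all 4 steps conform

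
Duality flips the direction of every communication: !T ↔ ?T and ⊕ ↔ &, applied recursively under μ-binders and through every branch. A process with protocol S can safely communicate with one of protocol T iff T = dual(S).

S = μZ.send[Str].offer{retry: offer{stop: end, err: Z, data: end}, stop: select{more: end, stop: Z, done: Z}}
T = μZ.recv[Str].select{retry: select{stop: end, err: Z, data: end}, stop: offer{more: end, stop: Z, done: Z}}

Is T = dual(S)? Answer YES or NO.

YES

μZ | μZ  ok (binder kept)
  send[Str] | recv[Str]  ok
    offer{retry,stop} | select{retry,stop}  ok label sets agree
      • retry:
        offer{stop,err,data} | select{stop,err,data}  ok label sets agree
          • stop:
            end | end  ok
          • err:
            Z | Z  ok
          • data:
            end | end  ok
      • stop:
        select{more,stop,done} | offer{more,stop,done}  ok label sets agree
          • more:
            end | end  ok
          • stop:
            Z | Z  ok
          • done:
            Z | Z  ok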